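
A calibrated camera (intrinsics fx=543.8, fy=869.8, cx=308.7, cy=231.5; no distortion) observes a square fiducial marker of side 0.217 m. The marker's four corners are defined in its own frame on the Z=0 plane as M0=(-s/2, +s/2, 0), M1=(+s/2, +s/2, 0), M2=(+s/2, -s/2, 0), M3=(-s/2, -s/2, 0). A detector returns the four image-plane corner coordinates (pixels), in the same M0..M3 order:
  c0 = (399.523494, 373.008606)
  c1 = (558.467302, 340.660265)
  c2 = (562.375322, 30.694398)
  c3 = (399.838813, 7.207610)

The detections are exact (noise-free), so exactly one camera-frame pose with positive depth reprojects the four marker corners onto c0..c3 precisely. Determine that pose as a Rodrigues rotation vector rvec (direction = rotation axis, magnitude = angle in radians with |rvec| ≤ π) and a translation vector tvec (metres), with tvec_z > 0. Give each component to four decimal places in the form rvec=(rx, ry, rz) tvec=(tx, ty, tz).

rvec=(0.0606, -0.4452, -0.0233) tvec=(0.1843, -0.0270, 0.5631)

Intrinsics K: fx=543.8, fy=869.8, cx=308.7, cy=231.5
Marker side s = 0.217 m; corners in marker frame (Z=0):
  M0 = (-0.1085, +0.1085, 0)
  M1 = (+0.1085, +0.1085, 0)
  M2 = (+0.1085, -0.1085, 0)
  M3 = (-0.1085, -0.1085, 0)
Detected image corners:
  c0 = (399.523494, 373.008606) px
  c1 = (558.467302, 340.660265) px
  c2 = (562.375322, 30.694398) px
  c3 = (399.838813, 7.207610) px
Planar DLT: solve 8×8 A·h = b for H (H[2,2]=1):
  H  [+1106.91630 +43.84062 +486.69177]
  H  [+121.36641 +1567.65225 +189.78106]
  H  [+0.76300 +0.11302 +1.00000]
B = K⁻¹H; ‖b₁‖=1.775909, ‖b₂‖=1.775909; λ = 2/(‖b₁‖+‖b₂‖) = 0.563092, sign → tz>0 ⇒ λ=+0.563092
r₁ = λ·B[:,0] = (+0.90229,-0.03578,+0.42964); r₂ = λ·B[:,1] = (+0.00927,+0.99793,+0.06364)
r₃ = r₁×r₂ = (-0.43103,-0.05344,+0.90075); SVD([r₁ r₂ r₃]) → R = UVᵀ:
  R  [+0.90229 +0.00927 -0.43103]
  R  [-0.03578 +0.99793 -0.05344]
  R  [+0.42964 +0.06364 +0.90075]
t = (+0.18431, -0.02701, +0.56309) m
tr R = 2.800976; θ = arccos((tr R − 1)/2) = 0.449906 rad = 25.778°
axis k = ((R−Rᵀ)₃₂, (R−Rᵀ)₁₃, (R−Rᵀ)₂₁) / (2 sinθ) = (+0.134617, -0.989543, -0.051793)
rvec = θ·k = (+0.060565, -0.445202, -0.023302)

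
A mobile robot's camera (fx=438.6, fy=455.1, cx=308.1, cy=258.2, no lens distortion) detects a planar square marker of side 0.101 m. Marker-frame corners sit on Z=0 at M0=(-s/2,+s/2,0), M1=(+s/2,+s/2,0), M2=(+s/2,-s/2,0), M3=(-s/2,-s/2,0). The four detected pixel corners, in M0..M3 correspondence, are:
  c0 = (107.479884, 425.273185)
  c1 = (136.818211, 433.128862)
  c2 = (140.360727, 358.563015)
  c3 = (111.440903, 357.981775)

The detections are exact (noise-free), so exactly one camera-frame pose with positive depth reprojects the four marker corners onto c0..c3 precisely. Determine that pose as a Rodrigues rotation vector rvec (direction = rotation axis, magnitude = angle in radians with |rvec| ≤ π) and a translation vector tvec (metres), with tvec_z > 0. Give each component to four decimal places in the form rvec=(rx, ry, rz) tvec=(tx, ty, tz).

Intrinsics K: fx=438.6, fy=455.1, cx=308.1, cy=258.2
Marker side s = 0.101 m; corners in marker frame (Z=0):
  M0 = (-0.0505, +0.0505, 0)
  M1 = (+0.0505, +0.0505, 0)
  M2 = (+0.0505, -0.0505, 0)
  M3 = (-0.0505, -0.0505, 0)
Detected image corners:
  c0 = (107.479884, 425.273185) px
  c1 = (136.818211, 433.128862) px
  c2 = (140.360727, 358.563015) px
  c3 = (111.440903, 357.981775) px
Planar DLT: solve 8×8 A·h = b for H (H[2,2]=1):
  H  [+164.43653 -70.85670 +123.31558]
  H  [-352.19867 +593.75892 +393.14499]
  H  [-0.99933 -0.27096 +1.00000]
B = K⁻¹H; ‖b₁‖=1.483644, ‖b₂‖=1.483644; λ = 2/(‖b₁‖+‖b₂‖) = 0.674016, sign → tz>0 ⇒ λ=+0.674016
r₁ = λ·B[:,0] = (+0.72585,-0.13947,-0.67356); r₂ = λ·B[:,1] = (+0.01940,+0.98299,-0.18263)
r₃ = r₁×r₂ = (+0.68758,+0.11949,+0.71621); SVD([r₁ r₂ r₃]) → R = UVᵀ:
  R  [+0.72585 +0.01940 +0.68758]
  R  [-0.13947 +0.98299 +0.11949]
  R  [-0.67356 -0.18263 +0.71621]
t = (-0.28397, +0.19986, +0.67402) m
tr R = 2.425050; θ = arccos((tr R − 1)/2) = 0.777706 rad = 44.559°
axis k = ((R−Rᵀ)₃₂, (R−Rᵀ)₁₃, (R−Rᵀ)₂₁) / (2 sinθ) = (-0.215298, +0.969963, -0.113216)
rvec = θ·k = (-0.167439, +0.754346, -0.088048)

rvec=(-0.1674, 0.7543, -0.0880) tvec=(-0.2840, 0.1999, 0.6740)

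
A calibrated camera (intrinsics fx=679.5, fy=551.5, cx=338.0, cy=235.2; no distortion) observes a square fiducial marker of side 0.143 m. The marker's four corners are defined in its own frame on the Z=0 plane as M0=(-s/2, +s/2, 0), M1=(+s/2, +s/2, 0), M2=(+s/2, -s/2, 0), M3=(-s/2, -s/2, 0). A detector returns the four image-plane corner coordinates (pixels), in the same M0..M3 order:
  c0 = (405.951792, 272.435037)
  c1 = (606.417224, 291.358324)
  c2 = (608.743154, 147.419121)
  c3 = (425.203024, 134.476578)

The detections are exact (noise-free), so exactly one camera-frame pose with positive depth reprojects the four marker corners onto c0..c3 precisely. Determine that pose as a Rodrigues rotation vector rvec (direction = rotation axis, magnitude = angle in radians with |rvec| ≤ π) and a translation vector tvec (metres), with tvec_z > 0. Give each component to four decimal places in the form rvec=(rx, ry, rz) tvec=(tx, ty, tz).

rvec=(-0.3384, 0.0973, 0.1276) tvec=(0.1307, -0.0253, 0.5157)

Intrinsics K: fx=679.5, fy=551.5, cx=338.0, cy=235.2
Marker side s = 0.143 m; corners in marker frame (Z=0):
  M0 = (-0.0715, +0.0715, 0)
  M1 = (+0.0715, +0.0715, 0)
  M2 = (+0.0715, -0.0715, 0)
  M3 = (-0.0715, -0.0715, 0)
Detected image corners:
  c0 = (405.951792, 272.435037) px
  c1 = (606.417224, 291.358324) px
  c2 = (608.743154, 147.419121) px
  c3 = (425.203024, 134.476578) px
Planar DLT: solve 8×8 A·h = b for H (H[2,2]=1):
  H  [+1224.59675 -398.24369 +510.27283]
  H  [+62.77905 +852.30886 +208.12367]
  H  [-0.22561 -0.62912 +1.00000]
B = K⁻¹H; ‖b₁‖=1.939086, ‖b₂‖=1.939086; λ = 2/(‖b₁‖+‖b₂‖) = 0.515707, sign → tz>0 ⇒ λ=+0.515707
r₁ = λ·B[:,0] = (+0.98728,+0.10832,-0.11635); r₂ = λ·B[:,1] = (-0.14086,+0.93536,-0.32444)
r₃ = r₁×r₂ = (+0.07368,+0.33670,+0.93872); SVD([r₁ r₂ r₃]) → R = UVᵀ:
  R  [+0.98728 -0.14086 +0.07368]
  R  [+0.10832 +0.93536 +0.33670]
  R  [-0.11635 -0.32444 +0.93872]
t = (+0.13075, -0.02532, +0.51571) m
tr R = 2.861365; θ = arccos((tr R − 1)/2) = 0.374523 rad = 21.459°
axis k = ((R−Rᵀ)₃₂, (R−Rᵀ)₁₃, (R−Rᵀ)₂₁) / (2 sinθ) = (-0.903630, +0.259730, +0.340579)
rvec = θ·k = (-0.338430, +0.097275, +0.127554)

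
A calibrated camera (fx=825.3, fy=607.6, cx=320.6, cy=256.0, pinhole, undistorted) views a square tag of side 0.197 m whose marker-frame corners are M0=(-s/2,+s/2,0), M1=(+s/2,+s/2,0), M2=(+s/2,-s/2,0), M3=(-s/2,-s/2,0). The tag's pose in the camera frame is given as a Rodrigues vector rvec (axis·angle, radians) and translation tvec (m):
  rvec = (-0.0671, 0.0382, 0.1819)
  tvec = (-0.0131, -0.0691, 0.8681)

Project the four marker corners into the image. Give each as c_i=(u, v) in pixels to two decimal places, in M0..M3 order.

c0=(198.81, 262.93) c1=(383.90, 288.05) c2=(417.01, 152.58) c3=(234.21, 129.16)

Intrinsics K: fx=825.3, fy=607.6, cx=320.6, cy=256.0
Marker side s = 0.197 m; corners in marker frame (Z=0):
  M0 = (-0.0985, +0.0985, 0)
  M1 = (+0.0985, +0.0985, 0)
  M2 = (+0.0985, -0.0985, 0)
  M3 = (-0.0985, -0.0985, 0)
rvec = (-0.0671, 0.0382, 0.1819), |rvec| = θ = 0.19761 rad = 11.322°
Rodrigues: sinθ=0.19633, 1−cosθ=0.01946; R = I + sinθ·[k]× + (1−cosθ)·[k]×²:
    [+0.98278 -0.18200 +0.03187]
    [+0.17944 +0.98127 +0.07013]
    [-0.04403 -0.06320 +0.99703]
t = (-0.0131, -0.0691, 0.8681) m
M0: Pc = R·M0+t = (-0.12783, +0.00988, +0.86621); u = 825.3·(-0.12783)/0.86621 + 320.6 = 198.8069, v = 607.6·(+0.00988)/0.86621 + 256.0 = 262.9301
M1: Pc = R·M1+t = (+0.06578, +0.04523, +0.85754); u = 825.3·(+0.06578)/0.85754 + 320.6 = 383.9047, v = 607.6·(+0.04523)/0.85754 + 256.0 = 288.0470
M2: Pc = R·M2+t = (+0.10163, -0.14808, +0.86999); u = 825.3·(+0.10163)/0.86999 + 320.6 = 417.0103, v = 607.6·(-0.14808)/0.86999 + 256.0 = 152.5810
M3: Pc = R·M3+t = (-0.09198, -0.18343, +0.87866); u = 825.3·(-0.09198)/0.87866 + 320.6 = 234.2085, v = 607.6·(-0.18343)/0.87866 + 256.0 = 129.1574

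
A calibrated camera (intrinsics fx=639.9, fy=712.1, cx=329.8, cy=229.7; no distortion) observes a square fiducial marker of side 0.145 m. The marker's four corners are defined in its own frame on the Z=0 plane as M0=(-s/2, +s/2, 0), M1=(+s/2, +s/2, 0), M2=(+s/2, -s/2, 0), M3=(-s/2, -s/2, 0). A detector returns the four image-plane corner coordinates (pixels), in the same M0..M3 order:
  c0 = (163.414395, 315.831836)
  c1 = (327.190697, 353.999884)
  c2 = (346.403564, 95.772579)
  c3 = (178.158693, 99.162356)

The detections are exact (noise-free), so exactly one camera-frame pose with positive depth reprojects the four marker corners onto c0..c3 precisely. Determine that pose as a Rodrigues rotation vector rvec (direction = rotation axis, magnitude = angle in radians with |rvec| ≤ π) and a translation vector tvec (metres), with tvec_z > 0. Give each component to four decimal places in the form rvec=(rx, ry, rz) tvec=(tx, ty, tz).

Intrinsics K: fx=639.9, fy=712.1, cx=329.8, cy=229.7
Marker side s = 0.145 m; corners in marker frame (Z=0):
  M0 = (-0.0725, +0.0725, 0)
  M1 = (+0.0725, +0.0725, 0)
  M2 = (+0.0725, -0.0725, 0)
  M3 = (-0.0725, -0.0725, 0)
Detected image corners:
  c0 = (163.414395, 315.831836) px
  c1 = (327.190697, 353.999884) px
  c2 = (346.403564, 95.772579) px
  c3 = (178.158693, 99.162356) px
Planar DLT: solve 8×8 A·h = b for H (H[2,2]=1):
  H  [+837.35176 -100.07426 +246.46292]
  H  [-141.35924 +1638.33282 +215.95928]
  H  [-1.21154 +0.06173 +1.00000]
B = K⁻¹H; ‖b₁‖=2.289379, ‖b₂‖=2.289379; λ = 2/(‖b₁‖+‖b₂‖) = 0.436800, sign → tz>0 ⇒ λ=+0.436800
r₁ = λ·B[:,0] = (+0.84433,+0.08399,-0.52920); r₂ = λ·B[:,1] = (-0.08221,+0.99625,+0.02696)
r₃ = r₁×r₂ = (+0.52948,+0.02074,+0.84807); SVD([r₁ r₂ r₃]) → R = UVᵀ:
  R  [+0.84433 -0.08221 +0.52948]
  R  [+0.08399 +0.99625 +0.02074]
  R  [-0.52920 +0.02696 +0.84807]
t = (-0.05689, -0.00843, +0.43680) m
tr R = 2.688646; θ = arccos((tr R − 1)/2) = 0.565496 rad = 32.401°
axis k = ((R−Rᵀ)₃₂, (R−Rᵀ)₁₃, (R−Rᵀ)₂₁) / (2 sinθ) = (+0.005807, +0.987884, +0.155087)
rvec = θ·k = (+0.003284, +0.558644, +0.087701)

rvec=(0.0033, 0.5586, 0.0877) tvec=(-0.0569, -0.0084, 0.4368)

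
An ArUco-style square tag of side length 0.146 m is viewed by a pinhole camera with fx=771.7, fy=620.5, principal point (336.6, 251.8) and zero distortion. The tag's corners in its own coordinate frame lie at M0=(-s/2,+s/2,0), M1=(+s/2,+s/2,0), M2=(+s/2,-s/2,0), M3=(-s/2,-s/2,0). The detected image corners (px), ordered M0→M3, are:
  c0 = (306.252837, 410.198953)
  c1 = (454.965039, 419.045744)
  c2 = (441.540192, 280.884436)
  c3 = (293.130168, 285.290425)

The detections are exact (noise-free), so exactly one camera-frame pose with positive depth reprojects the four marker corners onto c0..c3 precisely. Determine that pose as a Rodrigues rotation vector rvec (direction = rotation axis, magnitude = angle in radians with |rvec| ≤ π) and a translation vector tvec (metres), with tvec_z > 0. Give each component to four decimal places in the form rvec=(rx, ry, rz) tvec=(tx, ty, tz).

rvec=(0.0523, 0.4910, -0.0726) tvec=(0.0298, 0.1072, 0.6843)

Intrinsics K: fx=771.7, fy=620.5, cx=336.6, cy=251.8
Marker side s = 0.146 m; corners in marker frame (Z=0):
  M0 = (-0.0730, +0.0730, 0)
  M1 = (+0.0730, +0.0730, 0)
  M2 = (+0.0730, -0.0730, 0)
  M3 = (-0.0730, -0.0730, 0)
Detected image corners:
  c0 = (306.252837, 410.198953) px
  c1 = (454.965039, 419.045744) px
  c2 = (441.540192, 280.884436) px
  c3 = (293.130168, 285.290425) px
Planar DLT: solve 8×8 A·h = b for H (H[2,2]=1):
  H  [+759.16498 +108.73987 +370.24878]
  H  [-225.66023 +915.31029 +349.02838]
  H  [-0.69091 +0.04780 +1.00000]
B = K⁻¹H; ‖b₁‖=1.461444, ‖b₂‖=1.461444; λ = 2/(‖b₁‖+‖b₂‖) = 0.684255, sign → tz>0 ⇒ λ=+0.684255
r₁ = λ·B[:,0] = (+0.87935,-0.05700,-0.47276); r₂ = λ·B[:,1] = (+0.08215,+0.99608,+0.03271)
r₃ = r₁×r₂ = (+0.46904,-0.06760,+0.88059); SVD([r₁ r₂ r₃]) → R = UVᵀ:
  R  [+0.87935 +0.08215 +0.46904]
  R  [-0.05700 +0.99608 -0.06760]
  R  [-0.47276 +0.03271 +0.88059]
t = (+0.02984, +0.10722, +0.68425) m
tr R = 2.756016; θ = arccos((tr R − 1)/2) = 0.499112 rad = 28.597°
axis k = ((R−Rᵀ)₃₂, (R−Rᵀ)₁₃, (R−Rᵀ)₂₁) / (2 sinθ) = (+0.104781, +0.983815, -0.145360)
rvec = θ·k = (+0.052298, +0.491034, -0.072551)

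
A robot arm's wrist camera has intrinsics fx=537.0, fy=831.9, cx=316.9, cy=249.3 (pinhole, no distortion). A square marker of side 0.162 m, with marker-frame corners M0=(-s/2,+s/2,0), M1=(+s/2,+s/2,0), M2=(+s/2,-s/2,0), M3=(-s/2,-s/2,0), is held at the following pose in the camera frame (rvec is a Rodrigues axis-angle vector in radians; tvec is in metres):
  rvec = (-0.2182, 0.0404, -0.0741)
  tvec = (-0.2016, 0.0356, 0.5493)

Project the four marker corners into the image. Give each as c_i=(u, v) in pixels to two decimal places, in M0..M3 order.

c0=(38.76, 437.34) c1=(199.88, 419.36) c2=(196.55, 176.24) c3=(45.44, 195.32)

Intrinsics K: fx=537.0, fy=831.9, cx=316.9, cy=249.3
Marker side s = 0.162 m; corners in marker frame (Z=0):
  M0 = (-0.0810, +0.0810, 0)
  M1 = (+0.0810, +0.0810, 0)
  M2 = (+0.0810, -0.0810, 0)
  M3 = (-0.0810, -0.0810, 0)
rvec = (-0.2182, 0.0404, -0.0741), |rvec| = θ = 0.23395 rad = 13.405°
Rodrigues: sinθ=0.23183, 1−cosθ=0.02724; R = I + sinθ·[k]× + (1−cosθ)·[k]×²:
    [+0.99645 +0.06904 +0.04808]
    [-0.07781 +0.97357 +0.21472]
    [-0.03198 -0.21770 +0.97549]
t = (-0.2016, 0.0356, 0.5493) m
M0: Pc = R·M0+t = (-0.27672, +0.12076, +0.53426); u = 537.0·(-0.27672)/0.53426 + 316.9 = 38.7584, v = 831.9·(+0.12076)/0.53426 + 249.3 = 437.3406
M1: Pc = R·M1+t = (-0.11530, +0.10816, +0.52908); u = 537.0·(-0.11530)/0.52908 + 316.9 = 199.8780, v = 831.9·(+0.10816)/0.52908 + 249.3 = 419.3613
M2: Pc = R·M2+t = (-0.12648, -0.04956, +0.56434); u = 537.0·(-0.12648)/0.56434 + 316.9 = 196.5488, v = 831.9·(-0.04956)/0.56434 + 249.3 = 176.2405
M3: Pc = R·M3+t = (-0.28790, -0.03696, +0.56952); u = 537.0·(-0.28790)/0.56952 + 316.9 = 45.4370, v = 831.9·(-0.03696)/0.56952 + 249.3 = 195.3183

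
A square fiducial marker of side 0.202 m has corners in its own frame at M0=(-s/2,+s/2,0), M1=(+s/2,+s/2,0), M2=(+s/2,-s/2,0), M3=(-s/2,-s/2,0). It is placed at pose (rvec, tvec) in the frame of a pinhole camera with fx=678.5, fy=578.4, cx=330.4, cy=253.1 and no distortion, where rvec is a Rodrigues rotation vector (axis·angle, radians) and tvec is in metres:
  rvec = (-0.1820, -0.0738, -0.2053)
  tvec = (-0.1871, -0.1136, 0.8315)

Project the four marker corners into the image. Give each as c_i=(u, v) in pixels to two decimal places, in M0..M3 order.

c0=(107.37, 255.55) c1=(274.89, 227.70) c2=(243.72, 97.66) c3=(82.45, 121.50)

Intrinsics K: fx=678.5, fy=578.4, cx=330.4, cy=253.1
Marker side s = 0.202 m; corners in marker frame (Z=0):
  M0 = (-0.1010, +0.1010, 0)
  M1 = (+0.1010, +0.1010, 0)
  M2 = (+0.1010, -0.1010, 0)
  M3 = (-0.1010, -0.1010, 0)
rvec = (-0.1820, -0.0738, -0.2053), |rvec| = θ = 0.28411 rad = 16.278°
Rodrigues: sinθ=0.28030, 1−cosθ=0.04009; R = I + sinθ·[k]× + (1−cosθ)·[k]×²:
    [+0.97636 +0.20922 -0.05425]
    [-0.19588 +0.96262 +0.18709]
    [+0.09137 -0.17204 +0.98084]
t = (-0.1871, -0.1136, 0.8315) m
M0: Pc = R·M0+t = (-0.26458, +0.00341, +0.80490); u = 678.5·(-0.26458)/0.80490 + 330.4 = 107.3669, v = 578.4·(+0.00341)/0.80490 + 253.1 = 255.5490
M1: Pc = R·M1+t = (-0.06736, -0.03616, +0.82335); u = 678.5·(-0.06736)/0.82335 + 330.4 = 274.8938, v = 578.4·(-0.03616)/0.82335 + 253.1 = 227.6982
M2: Pc = R·M2+t = (-0.10962, -0.23061, +0.85810); u = 678.5·(-0.10962)/0.85810 + 330.4 = 243.7249, v = 578.4·(-0.23061)/0.85810 + 253.1 = 97.6600
M3: Pc = R·M3+t = (-0.30684, -0.19104, +0.83965); u = 678.5·(-0.30684)/0.83965 + 330.4 = 82.4465, v = 578.4·(-0.19104)/0.83965 + 253.1 = 121.4997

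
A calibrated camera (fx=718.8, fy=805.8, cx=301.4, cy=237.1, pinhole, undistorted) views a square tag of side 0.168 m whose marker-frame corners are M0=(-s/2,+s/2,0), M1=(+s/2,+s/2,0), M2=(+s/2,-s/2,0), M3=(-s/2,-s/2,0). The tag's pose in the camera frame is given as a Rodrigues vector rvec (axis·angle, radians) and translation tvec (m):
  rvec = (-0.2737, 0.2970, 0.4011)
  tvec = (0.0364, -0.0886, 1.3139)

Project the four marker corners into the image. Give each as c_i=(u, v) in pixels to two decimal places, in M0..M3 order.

c0=(262.00, 211.06) c1=(343.88, 246.21) c2=(381.65, 153.98) c3=(300.24, 123.52)

Intrinsics K: fx=718.8, fy=805.8, cx=301.4, cy=237.1
Marker side s = 0.168 m; corners in marker frame (Z=0):
  M0 = (-0.0840, +0.0840, 0)
  M1 = (+0.0840, +0.0840, 0)
  M2 = (+0.0840, -0.0840, 0)
  M3 = (-0.0840, -0.0840, 0)
rvec = (-0.2737, 0.2970, 0.4011), |rvec| = θ = 0.56921 rad = 32.613°
Rodrigues: sinθ=0.53897, 1−cosθ=0.15767; R = I + sinθ·[k]× + (1−cosθ)·[k]×²:
    [+0.87878 -0.41935 +0.22780]
    [+0.34023 +0.88525 +0.31713]
    [-0.33464 -0.20119 +0.92062]
t = (0.0364, -0.0886, 1.3139) m
M0: Pc = R·M0+t = (-0.07264, -0.04282, +1.32511); u = 718.8·(-0.07264)/1.32511 + 301.4 = 261.9952, v = 805.8·(-0.04282)/1.32511 + 237.1 = 211.0623
M1: Pc = R·M1+t = (+0.07499, +0.01434, +1.26889); u = 718.8·(+0.07499)/1.26889 + 301.4 = 343.8817, v = 805.8·(+0.01434)/1.26889 + 237.1 = 246.2069
M2: Pc = R·M2+t = (+0.14544, -0.13438, +1.30269); u = 718.8·(+0.14544)/1.30269 + 301.4 = 381.6527, v = 805.8·(-0.13438)/1.30269 + 237.1 = 153.9759
M3: Pc = R·M3+t = (-0.00219, -0.19154, +1.35891); u = 718.8·(-0.00219)/1.35891 + 301.4 = 300.2403, v = 805.8·(-0.19154)/1.35891 + 237.1 = 123.5212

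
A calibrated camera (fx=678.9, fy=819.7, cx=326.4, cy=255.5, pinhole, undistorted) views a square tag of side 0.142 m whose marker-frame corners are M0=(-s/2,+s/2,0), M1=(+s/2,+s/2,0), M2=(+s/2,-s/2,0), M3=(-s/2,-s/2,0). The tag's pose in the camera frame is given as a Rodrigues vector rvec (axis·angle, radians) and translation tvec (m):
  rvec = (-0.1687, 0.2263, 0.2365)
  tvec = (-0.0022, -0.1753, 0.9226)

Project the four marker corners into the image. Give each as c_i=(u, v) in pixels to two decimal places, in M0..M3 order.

c0=(262.74, 147.66) c1=(362.24, 171.13) c2=(387.81, 51.08) c3=(289.45, 32.42)

Intrinsics K: fx=678.9, fy=819.7, cx=326.4, cy=255.5
Marker side s = 0.142 m; corners in marker frame (Z=0):
  M0 = (-0.0710, +0.0710, 0)
  M1 = (+0.0710, +0.0710, 0)
  M2 = (+0.0710, -0.0710, 0)
  M3 = (-0.0710, -0.0710, 0)
rvec = (-0.1687, 0.2263, 0.2365), |rvec| = θ = 0.36824 rad = 21.099°
Rodrigues: sinθ=0.35998, 1−cosθ=0.06704; R = I + sinθ·[k]× + (1−cosθ)·[k]×²:
    [+0.94703 -0.25006 +0.20150]
    [+0.21232 +0.95828 +0.19137]
    [-0.24094 -0.13845 +0.96061]
t = (-0.0022, -0.1753, 0.9226) m
M0: Pc = R·M0+t = (-0.08719, -0.12234, +0.92988); u = 678.9·(-0.08719)/0.92988 + 326.4 = 262.7401, v = 819.7·(-0.12234)/0.92988 + 255.5 = 147.6584
M1: Pc = R·M1+t = (+0.04728, -0.09219, +0.89566); u = 678.9·(+0.04728)/0.89566 + 326.4 = 362.2411, v = 819.7·(-0.09219)/0.89566 + 255.5 = 171.1309
M2: Pc = R·M2+t = (+0.08279, -0.22826, +0.91532); u = 678.9·(+0.08279)/0.91532 + 326.4 = 387.8086, v = 819.7·(-0.22826)/0.91532 + 255.5 = 51.0833
M3: Pc = R·M3+t = (-0.05168, -0.25841, +0.94954); u = 678.9·(-0.05168)/0.94954 + 326.4 = 289.4466, v = 819.7·(-0.25841)/0.94954 + 255.5 = 32.4223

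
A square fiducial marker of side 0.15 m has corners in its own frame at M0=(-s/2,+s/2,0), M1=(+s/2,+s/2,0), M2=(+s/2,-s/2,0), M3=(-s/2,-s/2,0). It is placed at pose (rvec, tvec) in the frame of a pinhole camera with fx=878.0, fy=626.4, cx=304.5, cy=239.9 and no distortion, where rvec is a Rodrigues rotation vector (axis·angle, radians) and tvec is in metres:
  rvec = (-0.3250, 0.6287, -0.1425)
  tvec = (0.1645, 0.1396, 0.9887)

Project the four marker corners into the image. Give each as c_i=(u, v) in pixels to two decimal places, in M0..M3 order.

Intrinsics K: fx=878.0, fy=626.4, cx=304.5, cy=239.9
Marker side s = 0.15 m; corners in marker frame (Z=0):
  M0 = (-0.0750, +0.0750, 0)
  M1 = (+0.0750, +0.0750, 0)
  M2 = (+0.0750, -0.0750, 0)
  M3 = (-0.0750, -0.0750, 0)
rvec = (-0.3250, 0.6287, -0.1425), |rvec| = θ = 0.72194 rad = 41.364°
Rodrigues: sinθ=0.66084, 1−cosθ=0.24947; R = I + sinθ·[k]× + (1−cosθ)·[k]×²:
    [+0.80108 +0.03264 +0.59766]
    [-0.22824 +0.93972 +0.25461]
    [-0.55333 -0.34038 +0.76025]
t = (0.1645, 0.1396, 0.9887) m
M0: Pc = R·M0+t = (+0.10687, +0.22720, +1.00467); u = 878.0·(+0.10687)/1.00467 + 304.5 = 397.8925, v = 626.4·(+0.22720)/1.00467 + 239.9 = 381.5548
M1: Pc = R·M1+t = (+0.22703, +0.19296, +0.92167); u = 878.0·(+0.22703)/0.92167 + 304.5 = 520.7716, v = 626.4·(+0.19296)/0.92167 + 239.9 = 371.0428
M2: Pc = R·M2+t = (+0.22213, +0.05200, +0.97273); u = 878.0·(+0.22213)/0.97273 + 304.5 = 505.0011, v = 626.4·(+0.05200)/0.97273 + 239.9 = 273.3877
M3: Pc = R·M3+t = (+0.10197, +0.08624, +1.05573); u = 878.0·(+0.10197)/1.05573 + 304.5 = 389.3045, v = 626.4·(+0.08624)/1.05573 + 239.9 = 291.0686

c0=(397.89, 381.55) c1=(520.77, 371.04) c2=(505.00, 273.39) c3=(389.30, 291.07)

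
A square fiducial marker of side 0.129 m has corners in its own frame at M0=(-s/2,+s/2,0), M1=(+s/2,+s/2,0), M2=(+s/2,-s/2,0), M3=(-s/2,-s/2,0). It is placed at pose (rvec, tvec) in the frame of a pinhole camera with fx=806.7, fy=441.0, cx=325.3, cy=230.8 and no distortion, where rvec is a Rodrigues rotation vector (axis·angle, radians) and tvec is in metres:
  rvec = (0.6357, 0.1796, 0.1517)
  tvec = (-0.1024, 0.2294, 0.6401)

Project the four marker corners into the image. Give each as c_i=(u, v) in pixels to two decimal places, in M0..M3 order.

c0=(124.75, 402.97) c1=(271.06, 423.48) c2=(278.95, 372.51) c3=(113.80, 350.68)

Intrinsics K: fx=806.7, fy=441.0, cx=325.3, cy=230.8
Marker side s = 0.129 m; corners in marker frame (Z=0):
  M0 = (-0.0645, +0.0645, 0)
  M1 = (+0.0645, +0.0645, 0)
  M2 = (+0.0645, -0.0645, 0)
  M3 = (-0.0645, -0.0645, 0)
rvec = (0.6357, 0.1796, 0.1517), |rvec| = θ = 0.67778 rad = 38.834°
Rodrigues: sinθ=0.62706, 1−cosθ=0.22103; R = I + sinθ·[k]× + (1−cosθ)·[k]×²:
    [+0.97341 -0.08542 +0.21256]
    [+0.19528 +0.79449 -0.57503]
    [-0.11976 +0.60124 +0.79004]
t = (-0.1024, 0.2294, 0.6401) m
M0: Pc = R·M0+t = (-0.17069, +0.26805, +0.68660); u = 806.7·(-0.17069)/0.68660 + 325.3 = 124.7495, v = 441.0·(+0.26805)/0.68660 + 230.8 = 402.9652
M1: Pc = R·M1+t = (-0.04512, +0.29324, +0.67116); u = 806.7·(-0.04512)/0.67116 + 325.3 = 271.0623, v = 441.0·(+0.29324)/0.67116 + 230.8 = 423.4810
M2: Pc = R·M2+t = (-0.03411, +0.19075, +0.59360); u = 806.7·(-0.03411)/0.59360 + 325.3 = 278.9498, v = 441.0·(+0.19075)/0.59360 + 230.8 = 372.5150
M3: Pc = R·M3+t = (-0.15968, +0.16556, +0.60904); u = 806.7·(-0.15968)/0.60904 + 325.3 = 113.8044, v = 441.0·(+0.16556)/0.60904 + 230.8 = 350.6794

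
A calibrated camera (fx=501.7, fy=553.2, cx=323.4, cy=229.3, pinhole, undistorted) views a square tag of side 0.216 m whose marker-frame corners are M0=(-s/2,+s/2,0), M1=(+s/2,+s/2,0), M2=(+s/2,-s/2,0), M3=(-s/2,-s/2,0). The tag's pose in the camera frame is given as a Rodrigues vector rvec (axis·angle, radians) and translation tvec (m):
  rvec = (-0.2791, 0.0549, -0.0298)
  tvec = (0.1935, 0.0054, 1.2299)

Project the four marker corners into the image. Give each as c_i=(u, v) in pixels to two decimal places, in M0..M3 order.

c0=(360.05, 281.23) c1=(450.91, 278.00) c2=(442.97, 184.15) c3=(356.46, 188.03)

Intrinsics K: fx=501.7, fy=553.2, cx=323.4, cy=229.3
Marker side s = 0.216 m; corners in marker frame (Z=0):
  M0 = (-0.1080, +0.1080, 0)
  M1 = (+0.1080, +0.1080, 0)
  M2 = (+0.1080, -0.1080, 0)
  M3 = (-0.1080, -0.1080, 0)
rvec = (-0.2791, 0.0549, -0.0298), |rvec| = θ = 0.28600 rad = 16.387°
Rodrigues: sinθ=0.28212, 1−cosθ=0.04062; R = I + sinθ·[k]× + (1−cosθ)·[k]×²:
    [+0.99806 +0.02179 +0.05828]
    [-0.03700 +0.96088 +0.27450]
    [-0.05002 -0.27612 +0.95982]
t = (0.1935, 0.0054, 1.2299) m
M0: Pc = R·M0+t = (+0.08806, +0.11317, +1.20548); u = 501.7·(+0.08806)/1.20548 + 323.4 = 360.0499, v = 553.2·(+0.11317)/1.20548 + 229.3 = 281.2346
M1: Pc = R·M1+t = (+0.30364, +0.10518, +1.19468); u = 501.7·(+0.30364)/1.19468 + 323.4 = 450.9141, v = 553.2·(+0.10518)/1.19468 + 229.3 = 278.0032
M2: Pc = R·M2+t = (+0.29894, -0.10237, +1.25432); u = 501.7·(+0.29894)/1.25432 + 323.4 = 442.9686, v = 553.2·(-0.10237)/1.25432 + 229.3 = 184.1507
M3: Pc = R·M3+t = (+0.08336, -0.09438, +1.26512); u = 501.7·(+0.08336)/1.26512 + 323.4 = 356.4560, v = 553.2·(-0.09438)/1.26512 + 229.3 = 188.0314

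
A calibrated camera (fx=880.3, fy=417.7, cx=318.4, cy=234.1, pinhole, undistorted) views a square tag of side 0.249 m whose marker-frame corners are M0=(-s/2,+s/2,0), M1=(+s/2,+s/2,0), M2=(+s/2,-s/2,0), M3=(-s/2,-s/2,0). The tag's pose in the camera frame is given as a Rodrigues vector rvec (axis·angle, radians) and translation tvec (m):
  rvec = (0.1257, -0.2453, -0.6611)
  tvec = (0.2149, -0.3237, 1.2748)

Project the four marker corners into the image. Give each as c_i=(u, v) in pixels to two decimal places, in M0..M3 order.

Intrinsics K: fx=880.3, fy=417.7, cx=318.4, cy=234.1
Marker side s = 0.249 m; corners in marker frame (Z=0):
  M0 = (-0.1245, +0.1245, 0)
  M1 = (+0.1245, +0.1245, 0)
  M2 = (+0.1245, -0.1245, 0)
  M3 = (-0.1245, -0.1245, 0)
rvec = (0.1257, -0.2453, -0.6611), |rvec| = θ = 0.71626 rad = 41.039°
Rodrigues: sinθ=0.65657, 1−cosθ=0.24573; R = I + sinθ·[k]× + (1−cosθ)·[k]×²:
    [+0.76184 +0.59124 -0.26466]
    [-0.62077 +0.78309 -0.03755]
    [+0.18505 +0.19290 +0.96361]
t = (0.2149, -0.3237, 1.2748) m
M0: Pc = R·M0+t = (+0.19366, -0.14892, +1.27578); u = 880.3·(+0.19366)/1.27578 + 318.4 = 452.0277, v = 417.7·(-0.14892)/1.27578 + 234.1 = 185.3427
M1: Pc = R·M1+t = (+0.38336, -0.30349, +1.32186); u = 880.3·(+0.38336)/1.32186 + 318.4 = 573.7000, v = 417.7·(-0.30349)/1.32186 + 234.1 = 138.1980
M2: Pc = R·M2+t = (+0.23614, -0.49848, +1.27382); u = 880.3·(+0.23614)/1.27382 + 318.4 = 481.5889, v = 417.7·(-0.49848)/1.27382 + 234.1 = 70.6428
M3: Pc = R·M3+t = (+0.04644, -0.34391, +1.22774); u = 880.3·(+0.04644)/1.22774 + 318.4 = 351.6995, v = 417.7·(-0.34391)/1.22774 + 234.1 = 117.0965

c0=(452.03, 185.34) c1=(573.70, 138.20) c2=(481.59, 70.64) c3=(351.70, 117.10)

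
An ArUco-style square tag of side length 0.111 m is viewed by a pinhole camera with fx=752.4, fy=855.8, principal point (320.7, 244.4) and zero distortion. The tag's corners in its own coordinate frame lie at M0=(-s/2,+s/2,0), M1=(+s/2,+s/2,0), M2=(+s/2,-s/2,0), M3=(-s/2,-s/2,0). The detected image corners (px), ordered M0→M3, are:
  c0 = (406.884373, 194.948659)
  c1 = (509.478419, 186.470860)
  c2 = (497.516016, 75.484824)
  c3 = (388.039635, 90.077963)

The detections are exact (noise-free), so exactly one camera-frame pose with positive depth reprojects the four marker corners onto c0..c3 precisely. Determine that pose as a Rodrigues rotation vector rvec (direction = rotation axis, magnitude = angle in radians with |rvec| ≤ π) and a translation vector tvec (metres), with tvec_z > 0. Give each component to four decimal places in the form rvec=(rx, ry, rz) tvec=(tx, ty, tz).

rvec=(0.5780, 0.3287, -0.1539) tvec=(0.1345, -0.0969, 0.7857)

Intrinsics K: fx=752.4, fy=855.8, cx=320.7, cy=244.4
Marker side s = 0.111 m; corners in marker frame (Z=0):
  M0 = (-0.0555, +0.0555, 0)
  M1 = (+0.0555, +0.0555, 0)
  M2 = (+0.0555, -0.0555, 0)
  M3 = (-0.0555, -0.0555, 0)
Detected image corners:
  c0 = (406.884373, 194.948659) px
  c1 = (509.478419, 186.470860) px
  c2 = (497.516016, 75.484824) px
  c3 = (388.039635, 90.077963) px
Planar DLT: solve 8×8 A·h = b for H (H[2,2]=1):
  H  [+755.44299 +431.80998 +449.45898]
  H  [-163.25159 +1060.37647 +138.83000]
  H  [-0.44111 +0.64882 +1.00000]
B = K⁻¹H; ‖b₁‖=1.272711, ‖b₂‖=1.272711; λ = 2/(‖b₁‖+‖b₂‖) = 0.785724, sign → tz>0 ⇒ λ=+0.785724
r₁ = λ·B[:,0] = (+0.93663,-0.05090,-0.34659); r₂ = λ·B[:,1] = (+0.23364,+0.82796,+0.50979)
r₃ = r₁×r₂ = (+0.26102,-0.55847,+0.78739); SVD([r₁ r₂ r₃]) → R = UVᵀ:
  R  [+0.93663 +0.23364 +0.26102]
  R  [-0.05090 +0.82796 -0.55847]
  R  [-0.34659 +0.50979 +0.78739]
t = (+0.13446, -0.09693, +0.78572) m
tr R = 2.551985; θ = arccos((tr R − 1)/2) = 0.682509 rad = 39.105°
axis k = ((R−Rᵀ)₃₂, (R−Rᵀ)₁₃, (R−Rᵀ)₂₁) / (2 sinθ) = (+0.846830, +0.481663, -0.225565)
rvec = θ·k = (+0.577969, +0.328740, -0.153950)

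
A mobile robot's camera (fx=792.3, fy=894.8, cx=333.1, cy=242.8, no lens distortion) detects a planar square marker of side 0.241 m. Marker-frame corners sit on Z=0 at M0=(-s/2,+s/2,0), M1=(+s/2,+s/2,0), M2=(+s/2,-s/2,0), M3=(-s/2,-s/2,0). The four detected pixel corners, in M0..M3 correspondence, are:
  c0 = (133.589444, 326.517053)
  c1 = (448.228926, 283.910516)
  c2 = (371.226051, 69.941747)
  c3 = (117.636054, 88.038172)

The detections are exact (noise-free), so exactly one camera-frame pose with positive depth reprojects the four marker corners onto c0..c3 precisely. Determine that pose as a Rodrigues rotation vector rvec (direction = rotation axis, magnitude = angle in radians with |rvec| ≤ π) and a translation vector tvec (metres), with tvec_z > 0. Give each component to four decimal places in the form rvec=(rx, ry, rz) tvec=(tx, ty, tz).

Intrinsics K: fx=792.3, fy=894.8, cx=333.1, cy=242.8
Marker side s = 0.241 m; corners in marker frame (Z=0):
  M0 = (-0.1205, +0.1205, 0)
  M1 = (+0.1205, +0.1205, 0)
  M2 = (+0.1205, -0.1205, 0)
  M3 = (-0.1205, -0.1205, 0)
Detected image corners:
  c0 = (133.589444, 326.517053) px
  c1 = (448.228926, 283.910516) px
  c2 = (371.226051, 69.941747) px
  c3 = (117.636054, 88.038172) px
Planar DLT: solve 8×8 A·h = b for H (H[2,2]=1):
  H  [+1250.90361 -55.00958 +270.55204]
  H  [-58.13198 +755.28535 +178.63908]
  H  [+0.32285 -0.94442 +1.00000]
B = K⁻¹H; ‖b₁‖=1.486615, ‖b₂‖=1.486615; λ = 2/(‖b₁‖+‖b₂‖) = 0.672669, sign → tz>0 ⇒ λ=+0.672669
r₁ = λ·B[:,0] = (+0.97072,-0.10263,+0.21717); r₂ = λ·B[:,1] = (+0.22038,+0.74017,-0.63528)
r₃ = r₁×r₂ = (-0.09555,+0.66454,+0.74112); SVD([r₁ r₂ r₃]) → R = UVᵀ:
  R  [+0.97072 +0.22038 -0.09555]
  R  [-0.10263 +0.74017 +0.66454]
  R  [+0.21717 -0.63528 +0.74112]
t = (-0.05310, -0.04823, +0.67267) m
tr R = 2.452009; θ = arccos((tr R − 1)/2) = 0.758303 rad = 43.448°
axis k = ((R−Rᵀ)₃₂, (R−Rᵀ)₁₃, (R−Rᵀ)₂₁) / (2 sinθ) = (-0.945065, -0.227370, -0.234853)
rvec = θ·k = (-0.716645, -0.172415, -0.178090)

rvec=(-0.7166, -0.1724, -0.1781) tvec=(-0.0531, -0.0482, 0.6727)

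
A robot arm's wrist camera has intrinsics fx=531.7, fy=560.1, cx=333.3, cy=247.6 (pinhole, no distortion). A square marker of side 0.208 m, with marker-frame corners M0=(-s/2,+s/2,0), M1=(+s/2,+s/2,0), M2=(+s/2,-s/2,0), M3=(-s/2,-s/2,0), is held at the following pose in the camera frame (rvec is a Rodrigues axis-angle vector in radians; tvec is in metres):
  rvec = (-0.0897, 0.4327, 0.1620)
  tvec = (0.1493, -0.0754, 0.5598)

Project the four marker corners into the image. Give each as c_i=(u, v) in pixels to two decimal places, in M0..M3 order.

c0=(367.04, 259.39) c1=(566.89, 292.71) c2=(599.21, 71.98) c3=(398.23, 71.20)

Intrinsics K: fx=531.7, fy=560.1, cx=333.3, cy=247.6
Marker side s = 0.208 m; corners in marker frame (Z=0):
  M0 = (-0.1040, +0.1040, 0)
  M1 = (+0.1040, +0.1040, 0)
  M2 = (+0.1040, -0.1040, 0)
  M3 = (-0.1040, -0.1040, 0)
rvec = (-0.0897, 0.4327, 0.1620), |rvec| = θ = 0.47066 rad = 26.967°
Rodrigues: sinθ=0.45347, 1−cosθ=0.10873; R = I + sinθ·[k]× + (1−cosθ)·[k]×²:
    [+0.89522 -0.17514 +0.40977]
    [+0.13703 +0.98317 +0.12083]
    [-0.42403 -0.05202 +0.90415]
t = (0.1493, -0.0754, 0.5598) m
M0: Pc = R·M0+t = (+0.03798, +0.01260, +0.59849); u = 531.7·(+0.03798)/0.59849 + 333.3 = 367.0443, v = 560.1·(+0.01260)/0.59849 + 247.6 = 259.3900
M1: Pc = R·M1+t = (+0.22419, +0.04110, +0.51029); u = 531.7·(+0.22419)/0.51029 + 333.3 = 566.8946, v = 560.1·(+0.04110)/0.51029 + 247.6 = 292.7130
M2: Pc = R·M2+t = (+0.26062, -0.16340, +0.52111); u = 531.7·(+0.26062)/0.52111 + 333.3 = 599.2130, v = 560.1·(-0.16340)/0.52111 + 247.6 = 71.9765
M3: Pc = R·M3+t = (+0.07441, -0.19190, +0.60931); u = 531.7·(+0.07441)/0.60931 + 333.3 = 398.2334, v = 560.1·(-0.19190)/0.60931 + 247.6 = 71.1973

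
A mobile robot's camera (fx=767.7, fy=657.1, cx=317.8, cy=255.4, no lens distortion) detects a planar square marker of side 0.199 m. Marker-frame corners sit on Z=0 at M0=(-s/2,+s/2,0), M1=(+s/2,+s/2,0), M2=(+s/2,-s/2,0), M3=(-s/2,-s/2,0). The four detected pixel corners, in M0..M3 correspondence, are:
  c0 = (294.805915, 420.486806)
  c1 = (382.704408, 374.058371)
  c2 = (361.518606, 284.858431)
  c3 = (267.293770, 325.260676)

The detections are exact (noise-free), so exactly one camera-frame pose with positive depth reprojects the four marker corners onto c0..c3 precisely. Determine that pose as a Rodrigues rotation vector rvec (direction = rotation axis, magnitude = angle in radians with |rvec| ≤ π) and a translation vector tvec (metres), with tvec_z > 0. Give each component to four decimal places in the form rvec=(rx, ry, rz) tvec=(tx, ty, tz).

rvec=(0.2218, -0.6430, -0.2987) tvec=(0.0182, 0.1847, 1.2654)

Intrinsics K: fx=767.7, fy=657.1, cx=317.8, cy=255.4
Marker side s = 0.199 m; corners in marker frame (Z=0):
  M0 = (-0.0995, +0.0995, 0)
  M1 = (+0.0995, +0.0995, 0)
  M2 = (+0.0995, -0.0995, 0)
  M3 = (-0.0995, -0.0995, 0)
Detected image corners:
  c0 = (294.805915, 420.486806) px
  c1 = (382.704408, 374.058371) px
  c2 = (361.518606, 284.858431) px
  c3 = (267.293770, 325.260676) px
Planar DLT: solve 8×8 A·h = b for H (H[2,2]=1):
  H  [+600.16204 +197.45870 +328.84457]
  H  [-64.82422 +544.22286 +351.28546]
  H  [+0.43766 +0.23208 +1.00000]
B = K⁻¹H; ‖b₁‖=0.790247, ‖b₂‖=0.790247; λ = 2/(‖b₁‖+‖b₂‖) = 1.265427, sign → tz>0 ⇒ λ=+1.265427
r₁ = λ·B[:,0] = (+0.76000,-0.34010,+0.55383); r₂ = λ·B[:,1] = (+0.20390,+0.93390,+0.29369)
r₃ = r₁×r₂ = (-0.61711,-0.11027,+0.77911); SVD([r₁ r₂ r₃]) → R = UVᵀ:
  R  [+0.76000 +0.20390 -0.61711]
  R  [-0.34010 +0.93390 -0.11027]
  R  [+0.55383 +0.29369 +0.77911]
t = (+0.01821, +0.18465, +1.26543) m
tr R = 2.473017; θ = arccos((tr R − 1)/2) = 0.742902 rad = 42.565°
axis k = ((R−Rᵀ)₃₂, (R−Rᵀ)₁₃, (R−Rᵀ)₂₁) / (2 sinθ) = (+0.298597, -0.865531, -0.402113)
rvec = θ·k = (+0.221829, -0.643005, -0.298731)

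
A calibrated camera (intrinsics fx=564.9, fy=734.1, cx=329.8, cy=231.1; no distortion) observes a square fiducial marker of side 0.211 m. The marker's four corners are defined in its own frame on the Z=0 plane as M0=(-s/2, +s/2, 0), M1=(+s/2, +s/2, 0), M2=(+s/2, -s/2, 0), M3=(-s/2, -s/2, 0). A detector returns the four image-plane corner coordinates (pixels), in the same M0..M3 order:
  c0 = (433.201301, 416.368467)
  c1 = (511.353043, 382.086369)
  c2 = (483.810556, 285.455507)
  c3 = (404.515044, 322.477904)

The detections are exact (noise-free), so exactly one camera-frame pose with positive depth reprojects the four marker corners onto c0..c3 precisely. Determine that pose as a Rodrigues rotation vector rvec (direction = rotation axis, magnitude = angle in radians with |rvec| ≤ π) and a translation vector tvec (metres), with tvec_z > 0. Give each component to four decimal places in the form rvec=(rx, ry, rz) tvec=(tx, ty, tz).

Intrinsics K: fx=564.9, fy=734.1, cx=329.8, cy=231.1
Marker side s = 0.211 m; corners in marker frame (Z=0):
  M0 = (-0.1055, +0.1055, 0)
  M1 = (+0.1055, +0.1055, 0)
  M2 = (+0.1055, -0.1055, 0)
  M3 = (-0.1055, -0.1055, 0)
Detected image corners:
  c0 = (433.201301, 416.368467) px
  c1 = (511.353043, 382.086369) px
  c2 = (483.810556, 285.455507) px
  c3 = (404.515044, 322.477904) px
Planar DLT: solve 8×8 A·h = b for H (H[2,2]=1):
  H  [+328.37916 +180.78289 +457.96876]
  H  [-203.18727 +487.86186 +352.30151]
  H  [-0.09753 +0.10369 +1.00000]
B = K⁻¹H; ‖b₁‖=0.690958, ‖b₂‖=0.690958; λ = 2/(‖b₁‖+‖b₂‖) = 1.447267, sign → tz>0 ⇒ λ=+1.447267
r₁ = λ·B[:,0] = (+0.92371,-0.35615,-0.14115); r₂ = λ·B[:,1] = (+0.37555,+0.91457,+0.15006)
r₃ = r₁×r₂ = (+0.07565,-0.19162,+0.97855); SVD([r₁ r₂ r₃]) → R = UVᵀ:
  R  [+0.92371 +0.37555 +0.07565]
  R  [-0.35615 +0.91457 -0.19162]
  R  [-0.14115 +0.15006 +0.97855]
t = (+0.32837, +0.23895, +1.44727) m
tr R = 2.816829; θ = arccos((tr R − 1)/2) = 0.431321 rad = 24.713°
axis k = ((R−Rᵀ)₃₂, (R−Rᵀ)₁₃, (R−Rᵀ)₂₁) / (2 sinθ) = (+0.408646, +0.259278, -0.875090)
rvec = θ·k = (+0.176258, +0.111832, -0.377445)

rvec=(0.1763, 0.1118, -0.3774) tvec=(0.3284, 0.2389, 1.4473)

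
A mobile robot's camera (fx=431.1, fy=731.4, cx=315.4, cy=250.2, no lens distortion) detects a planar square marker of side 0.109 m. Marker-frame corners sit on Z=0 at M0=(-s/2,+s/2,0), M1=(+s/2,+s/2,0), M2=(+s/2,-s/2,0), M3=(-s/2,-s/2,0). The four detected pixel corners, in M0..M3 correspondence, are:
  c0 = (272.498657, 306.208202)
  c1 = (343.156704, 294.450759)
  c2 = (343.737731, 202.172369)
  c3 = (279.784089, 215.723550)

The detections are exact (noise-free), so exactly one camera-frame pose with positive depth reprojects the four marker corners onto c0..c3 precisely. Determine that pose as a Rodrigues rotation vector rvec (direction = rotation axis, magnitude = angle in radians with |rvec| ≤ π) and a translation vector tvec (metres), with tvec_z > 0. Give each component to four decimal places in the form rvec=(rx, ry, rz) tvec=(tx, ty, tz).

rvec=(-0.6876, 0.2413, -0.0328) tvec=(-0.0096, 0.0021, 0.6782)

Intrinsics K: fx=431.1, fy=731.4, cx=315.4, cy=250.2
Marker side s = 0.109 m; corners in marker frame (Z=0):
  M0 = (-0.0545, +0.0545, 0)
  M1 = (+0.0545, +0.0545, 0)
  M2 = (+0.0545, -0.0545, 0)
  M3 = (-0.0545, -0.0545, 0)
Detected image corners:
  c0 = (272.498657, 306.208202) px
  c1 = (343.156704, 294.450759) px
  c2 = (343.737731, 202.172369) px
  c3 = (279.784089, 215.723550) px
Planar DLT: solve 8×8 A·h = b for H (H[2,2]=1):
  H  [+520.15457 -325.30880 +309.32720]
  H  [-195.23024 +600.91900 +252.42468]
  H  [-0.30913 -0.93193 +1.00000]
B = K⁻¹H; ‖b₁‖=1.474550, ‖b₂‖=1.474550; λ = 2/(‖b₁‖+‖b₂‖) = 0.678173, sign → tz>0 ⇒ λ=+0.678173
r₁ = λ·B[:,0] = (+0.97165,-0.10931,-0.20965); r₂ = λ·B[:,1] = (-0.04936,+0.77339,-0.63201)
r₃ = r₁×r₂ = (+0.23122,+0.62444,+0.74607); SVD([r₁ r₂ r₃]) → R = UVᵀ:
  R  [+0.97165 -0.04936 +0.23122]
  R  [-0.10931 +0.77339 +0.62444]
  R  [-0.20965 -0.63201 +0.74607]
t = (-0.00955, +0.00206, +0.67817) m
tr R = 2.491101; θ = arccos((tr R − 1)/2) = 0.729436 rad = 41.794°
axis k = ((R−Rᵀ)₃₂, (R−Rᵀ)₁₃, (R−Rᵀ)₂₁) / (2 sinθ) = (-0.942643, +0.330759, -0.044972)
rvec = θ·k = (-0.687598, +0.241267, -0.032804)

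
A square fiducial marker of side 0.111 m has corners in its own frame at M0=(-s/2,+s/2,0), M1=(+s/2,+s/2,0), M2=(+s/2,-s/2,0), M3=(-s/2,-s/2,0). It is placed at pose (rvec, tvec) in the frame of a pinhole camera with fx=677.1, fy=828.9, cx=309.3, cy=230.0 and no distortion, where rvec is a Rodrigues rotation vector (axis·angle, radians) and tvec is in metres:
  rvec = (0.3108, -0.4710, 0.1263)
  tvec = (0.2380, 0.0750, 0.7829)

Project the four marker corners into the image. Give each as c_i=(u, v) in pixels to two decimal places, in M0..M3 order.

c0=(465.75, 364.01) c1=(536.69, 361.01) c2=(563.14, 256.32) c3=(491.24, 252.18)

Intrinsics K: fx=677.1, fy=828.9, cx=309.3, cy=230.0
Marker side s = 0.111 m; corners in marker frame (Z=0):
  M0 = (-0.0555, +0.0555, 0)
  M1 = (+0.0555, +0.0555, 0)
  M2 = (+0.0555, -0.0555, 0)
  M3 = (-0.0555, -0.0555, 0)
rvec = (0.3108, -0.4710, 0.1263), |rvec| = θ = 0.57826 rad = 33.132°
Rodrigues: sinθ=0.54657, 1−cosθ=0.16259; R = I + sinθ·[k]× + (1−cosθ)·[k]×²:
    [+0.88438 -0.19055 -0.42610]
    [+0.04820 +0.94528 -0.32269]
    [+0.46427 +0.26484 +0.84517]
t = (0.2380, 0.0750, 0.7829) m
M0: Pc = R·M0+t = (+0.17834, +0.12479, +0.77183); u = 677.1·(+0.17834)/0.77183 + 309.3 = 465.7522, v = 828.9·(+0.12479)/0.77183 + 230.0 = 364.0143
M1: Pc = R·M1+t = (+0.27651, +0.13014, +0.82337); u = 677.1·(+0.27651)/0.82337 + 309.3 = 536.6875, v = 828.9·(+0.13014)/0.82337 + 230.0 = 361.0127
M2: Pc = R·M2+t = (+0.29766, +0.02521, +0.79397); u = 677.1·(+0.29766)/0.79397 + 309.3 = 563.1449, v = 828.9·(+0.02521)/0.79397 + 230.0 = 256.3216
M3: Pc = R·M3+t = (+0.19949, +0.01986, +0.74243); u = 677.1·(+0.19949)/0.74243 + 309.3 = 491.2373, v = 828.9·(+0.01986)/0.74243 + 230.0 = 252.1751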